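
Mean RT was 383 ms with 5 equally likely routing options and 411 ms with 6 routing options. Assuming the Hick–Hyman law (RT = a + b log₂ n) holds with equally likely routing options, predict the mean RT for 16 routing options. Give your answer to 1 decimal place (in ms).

561.6 ms

Solve the two-equation system in a and b:
  b = (411 − 383) / (log₂ 6 − log₂ 5) = 28 / (2.5850 − 2.3219) = 106.450 ms/bit
  a = 383 − 106.450 × 2.3219 = 135.831 ms
Then RT(16) = 135.831 + 106.450 × log₂ 16 = 135.831 + 106.450 × 4 ≈ 561.631 ms.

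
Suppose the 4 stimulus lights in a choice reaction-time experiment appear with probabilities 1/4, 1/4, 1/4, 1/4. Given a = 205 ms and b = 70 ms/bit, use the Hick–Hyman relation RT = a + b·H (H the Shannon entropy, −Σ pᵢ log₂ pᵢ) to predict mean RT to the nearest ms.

Each term −pᵢ log₂ pᵢ: 0.25·2 + 0.25·2 + 0.25·2 + 0.25·2; summed, H = 2.000 bits.
Mean RT = a + bH = 205 + 70·2.000 = 345.00 ms.

345 ms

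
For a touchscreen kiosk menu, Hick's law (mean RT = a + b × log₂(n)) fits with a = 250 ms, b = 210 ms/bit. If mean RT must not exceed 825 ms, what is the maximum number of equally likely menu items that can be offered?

Set 250 + 210·log₂ n ≤ 825 → log₂ n ≤ (825 − 250)/210 = 2.7381.
So n ≤ 2^2.7381 = 6.672; the largest integer n is 6.

6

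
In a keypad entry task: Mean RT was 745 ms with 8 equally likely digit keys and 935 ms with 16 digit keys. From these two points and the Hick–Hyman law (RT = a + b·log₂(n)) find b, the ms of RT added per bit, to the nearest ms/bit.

190 ms/bit

b = (RT₂ − RT₁)/(log₂ n₂ − log₂ n₁) = (935 − 745)/(4 − 3) = 190 ms/bit.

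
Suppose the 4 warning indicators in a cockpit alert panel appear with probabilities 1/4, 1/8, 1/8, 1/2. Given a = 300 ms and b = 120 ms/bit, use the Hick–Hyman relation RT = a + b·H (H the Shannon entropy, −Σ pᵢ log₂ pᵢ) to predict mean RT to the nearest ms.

510 ms

Each term −pᵢ log₂ pᵢ: 0.25·2 + 0.125·3 + 0.125·3 + 0.5·1; summed, H = 1.750 bits.
Mean RT = a + bH = 300 + 120·1.750 = 510.00 ms.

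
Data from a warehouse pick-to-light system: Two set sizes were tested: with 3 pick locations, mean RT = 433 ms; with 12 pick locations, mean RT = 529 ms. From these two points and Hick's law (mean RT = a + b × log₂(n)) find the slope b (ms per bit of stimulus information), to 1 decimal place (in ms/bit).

The slope on a log₂ axis is (529 − 433) / (3.5850 − 1.5850) = 48.000 ms/bit.

48.0 ms/bit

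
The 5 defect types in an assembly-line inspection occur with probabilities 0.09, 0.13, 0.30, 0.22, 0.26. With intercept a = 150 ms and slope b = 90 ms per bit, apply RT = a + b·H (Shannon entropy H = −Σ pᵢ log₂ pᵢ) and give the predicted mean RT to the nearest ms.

Entropy contributions −pᵢ log₂ pᵢ: 0.3127, 0.3826, 0.5211, 0.4806, 0.5053; sum H = 2.2022 bits.
RT = a + bH = 150 + 90·2.2022 = 348.20 ms.

348 ms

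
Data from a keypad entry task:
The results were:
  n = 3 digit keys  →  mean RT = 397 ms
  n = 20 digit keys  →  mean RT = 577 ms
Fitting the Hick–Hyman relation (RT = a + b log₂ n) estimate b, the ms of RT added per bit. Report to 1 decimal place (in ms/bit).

65.8 ms/bit

The slope on a log₂ axis is (577 − 397) / (4.3219 − 1.5850) = 65.766 ms/bit.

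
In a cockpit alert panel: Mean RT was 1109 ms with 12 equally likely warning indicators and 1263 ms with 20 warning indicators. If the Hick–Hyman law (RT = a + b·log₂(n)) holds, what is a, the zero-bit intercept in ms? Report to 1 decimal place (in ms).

The slope on a log₂ axis is (1263 − 1109) / (4.3219 − 3.5850) = 208.965 ms/bit.
Intercept: a = 1109 − 208.965·log₂(12) = 359.868 ms.

359.9 ms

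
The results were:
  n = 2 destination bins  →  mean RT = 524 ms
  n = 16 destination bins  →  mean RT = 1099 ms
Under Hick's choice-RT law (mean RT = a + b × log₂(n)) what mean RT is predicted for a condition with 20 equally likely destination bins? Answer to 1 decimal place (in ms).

Solve the two-equation system in a and b:
  b = (1099 − 524) / (log₂ 16 − log₂ 2) = 575 / (4 − 1) = 191.667 ms/bit
  a = 524 − 191.667 × 1 = 332.333 ms
Then RT(20) = 332.333 + 191.667 × log₂ 20 = 332.333 + 191.667 × 4.3219 ≈ 1160.703 ms.

1160.7 ms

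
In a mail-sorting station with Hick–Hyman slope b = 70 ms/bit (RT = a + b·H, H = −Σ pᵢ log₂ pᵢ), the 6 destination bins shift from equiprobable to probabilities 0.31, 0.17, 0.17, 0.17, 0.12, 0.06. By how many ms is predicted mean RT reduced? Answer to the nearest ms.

The RT saving is b·ΔH. Equiprobable H₀ = log₂(6) = 2.5850 bits; with the given probabilities H = 2.4382 bits.
b·(H₀ − H) = 70 × (2.5850 − 2.4382) = 10.28 ms.

10 ms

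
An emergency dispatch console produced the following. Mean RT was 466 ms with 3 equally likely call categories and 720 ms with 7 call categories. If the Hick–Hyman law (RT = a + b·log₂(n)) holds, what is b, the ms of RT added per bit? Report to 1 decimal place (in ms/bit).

b = (RT₂ − RT₁)/(log₂ n₂ − log₂ n₁) = (720 − 466)/(2.8074 − 1.5850) = 207.789 ms/bit.

207.8 ms/bit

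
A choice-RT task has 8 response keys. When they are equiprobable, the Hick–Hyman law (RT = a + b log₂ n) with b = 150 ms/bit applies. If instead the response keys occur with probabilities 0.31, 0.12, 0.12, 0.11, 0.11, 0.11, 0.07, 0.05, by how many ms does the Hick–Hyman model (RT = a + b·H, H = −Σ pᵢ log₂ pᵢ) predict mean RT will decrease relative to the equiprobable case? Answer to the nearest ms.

31 ms

The RT saving is b·ΔH. Equiprobable H₀ = log₂(8) = 3.0000 bits; with the given probabilities H = 2.7934 bits.
b·(H₀ − H) = 150 × (3.0000 − 2.7934) = 30.98 ms.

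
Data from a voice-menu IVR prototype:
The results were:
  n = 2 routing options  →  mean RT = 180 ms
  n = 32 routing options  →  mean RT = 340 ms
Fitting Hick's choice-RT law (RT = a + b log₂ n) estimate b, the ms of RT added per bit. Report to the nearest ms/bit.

b = (RT₂ − RT₁)/(log₂ n₂ − log₂ n₁) = (340 − 180)/(5 − 1) = 40 ms/bit.

40 ms/bit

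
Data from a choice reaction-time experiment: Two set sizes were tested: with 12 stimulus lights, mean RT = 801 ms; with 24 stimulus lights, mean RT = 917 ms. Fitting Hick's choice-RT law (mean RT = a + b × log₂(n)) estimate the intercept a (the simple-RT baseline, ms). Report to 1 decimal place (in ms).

b = (RT₂ − RT₁)/(log₂ n₂ − log₂ n₁) = (917 − 801)/(4.5850 − 3.5850) = 116.000 ms/bit.
Intercept: a = 801 − 116.000·log₂(12) = 385.144 ms.

385.1 ms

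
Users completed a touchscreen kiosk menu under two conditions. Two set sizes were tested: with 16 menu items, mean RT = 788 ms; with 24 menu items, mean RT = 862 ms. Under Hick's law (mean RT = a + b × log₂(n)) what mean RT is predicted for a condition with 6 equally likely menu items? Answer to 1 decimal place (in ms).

Solve the two-equation system in a and b:
  b = (862 − 788) / (log₂ 24 − log₂ 16) = 74 / (4.5850 − 4) = 126.504 ms/bit
  a = 788 − 126.504 × 4 = 281.985 ms
Then RT(6) = 281.985 + 126.504 × log₂ 6 = 281.985 + 126.504 × 2.5850 ≈ 608.992 ms.

609.0 ms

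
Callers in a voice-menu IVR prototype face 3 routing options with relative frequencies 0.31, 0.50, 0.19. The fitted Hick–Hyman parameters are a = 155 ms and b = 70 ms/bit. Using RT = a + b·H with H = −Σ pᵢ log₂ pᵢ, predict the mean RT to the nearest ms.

259 ms

Entropy contributions −pᵢ log₂ pᵢ: 0.5238, 0.5000, 0.4552; sum H = 1.4790 bits.
RT = a + bH = 155 + 70·1.4790 = 258.53 ms.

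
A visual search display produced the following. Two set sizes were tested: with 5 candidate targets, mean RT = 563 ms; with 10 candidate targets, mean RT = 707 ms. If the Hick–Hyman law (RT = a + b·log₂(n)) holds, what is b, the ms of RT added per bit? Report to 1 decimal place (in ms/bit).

144.0 ms/bit

b = (RT₂ − RT₁)/(log₂ n₂ − log₂ n₁) = (707 − 563)/(3.3219 − 2.3219) = 144.000 ms/bit.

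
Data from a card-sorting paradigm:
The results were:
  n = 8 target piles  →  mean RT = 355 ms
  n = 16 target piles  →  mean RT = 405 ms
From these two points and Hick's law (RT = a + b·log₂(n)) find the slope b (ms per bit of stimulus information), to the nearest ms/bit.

50 ms/bit

b = (RT₂ − RT₁)/(log₂ n₂ − log₂ n₁) = (405 − 355)/(4 − 3) = 50 ms/bit.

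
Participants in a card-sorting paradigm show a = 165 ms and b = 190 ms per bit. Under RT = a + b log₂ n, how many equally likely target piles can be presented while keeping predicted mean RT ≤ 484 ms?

190·log₂ n ≤ 484 − 165 = 319, giving log₂ n ≤ 1.6789 and n ≤ 3.202. The largest whole number is 3.

3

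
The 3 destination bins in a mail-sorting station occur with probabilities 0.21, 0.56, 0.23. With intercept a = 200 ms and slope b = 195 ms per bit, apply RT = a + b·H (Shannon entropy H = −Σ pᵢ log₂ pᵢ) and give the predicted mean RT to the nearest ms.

479 ms

H = 0.21·log₂(1/0.21) + 0.56·log₂(1/0.56) + 0.23·log₂(1/0.23) = 1.4289 bits.
RT = 200 + 195 × 1.4289 = 478.64 ms.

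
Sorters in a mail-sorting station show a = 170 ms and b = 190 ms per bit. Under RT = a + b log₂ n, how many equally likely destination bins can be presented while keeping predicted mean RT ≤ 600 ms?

190·log₂ n ≤ 600 − 170 = 430, giving log₂ n ≤ 2.2632 and n ≤ 4.800. The largest whole number is 4.

4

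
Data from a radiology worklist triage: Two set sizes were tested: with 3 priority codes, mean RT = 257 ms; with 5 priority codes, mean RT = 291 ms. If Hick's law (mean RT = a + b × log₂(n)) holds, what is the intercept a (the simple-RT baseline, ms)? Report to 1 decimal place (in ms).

183.9 ms

b = (RT₂ − RT₁)/(log₂ n₂ − log₂ n₁) = (291 − 257)/(2.3219 − 1.5850) = 46.135 ms/bit.
Intercept: a = 257 − 46.135·log₂(3) = 183.878 ms.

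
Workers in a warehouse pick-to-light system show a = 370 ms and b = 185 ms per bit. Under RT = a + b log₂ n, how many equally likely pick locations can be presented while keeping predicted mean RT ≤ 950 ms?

Set 370 + 185·log₂ n ≤ 950 → log₂ n ≤ (950 − 370)/185 = 3.1351.
So n ≤ 2^3.1351 = 8.786; the largest integer n is 8.

8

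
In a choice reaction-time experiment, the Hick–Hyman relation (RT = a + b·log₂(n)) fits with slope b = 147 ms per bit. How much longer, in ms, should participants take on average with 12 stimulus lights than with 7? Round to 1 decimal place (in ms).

114.3 ms

Only the slope matters, since a is common to both: ΔRT = b·log₂(n₂/n₁).
log₂(12) − log₂(7) = 3.5850 − 2.8074 = 0.7776.
ΔRT = 147 × 0.7776 = 114.308 ms.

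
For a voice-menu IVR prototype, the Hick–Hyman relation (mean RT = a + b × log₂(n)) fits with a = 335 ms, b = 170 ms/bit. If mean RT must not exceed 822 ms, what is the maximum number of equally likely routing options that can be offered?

7

Information budget: (822 − 335)/170 = 2.8647 bits, so n ≤ 2^2.8647 = 7.284 → at most 7.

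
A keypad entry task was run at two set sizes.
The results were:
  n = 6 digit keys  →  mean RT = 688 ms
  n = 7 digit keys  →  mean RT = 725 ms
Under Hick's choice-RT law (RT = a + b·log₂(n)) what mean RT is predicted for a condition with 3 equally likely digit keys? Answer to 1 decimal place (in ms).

Solve the two-equation system in a and b:
  b = (725 − 688) / (log₂ 7 − log₂ 6) = 37 / (2.8074 − 2.5850) = 166.373 ms/bit
  a = 688 − 166.373 × 2.5850 = 257.933 ms
Then RT(3) = 257.933 + 166.373 × log₂ 3 = 257.933 + 166.373 × 1.5850 ≈ 521.627 ms.

521.6 ms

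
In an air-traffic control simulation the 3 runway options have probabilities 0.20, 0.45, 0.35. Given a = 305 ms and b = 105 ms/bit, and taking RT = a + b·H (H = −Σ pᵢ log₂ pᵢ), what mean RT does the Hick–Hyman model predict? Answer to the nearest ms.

H = 0.20·log₂(1/0.20) + 0.45·log₂(1/0.45) + 0.35·log₂(1/0.35) = 1.5129 bits.
RT = 305 + 105 × 1.5129 = 463.85 ms.

464 ms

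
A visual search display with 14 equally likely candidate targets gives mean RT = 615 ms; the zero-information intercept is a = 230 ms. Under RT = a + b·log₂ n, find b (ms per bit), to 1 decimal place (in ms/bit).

b = (615 − 230) / log₂(14) = 385 / 3.8074 = 101.120 ms/bit.

101.1 ms/bit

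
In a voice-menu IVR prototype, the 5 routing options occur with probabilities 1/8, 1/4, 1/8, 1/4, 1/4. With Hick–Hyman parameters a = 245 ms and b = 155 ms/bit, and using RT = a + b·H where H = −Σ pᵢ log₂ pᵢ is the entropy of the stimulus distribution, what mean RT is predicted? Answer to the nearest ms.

H = −Σ pᵢ log₂ pᵢ = 0.125·3 + 0.25·2 + 0.125·3 + 0.25·2 + 0.25·2 = 2.250 bits.
RT = 245 + 155 × 2.250 = 593.75 ms.

594 ms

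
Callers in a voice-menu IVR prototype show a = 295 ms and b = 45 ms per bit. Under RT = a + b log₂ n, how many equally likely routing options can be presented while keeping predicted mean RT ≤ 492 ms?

20

45·log₂ n ≤ 492 − 295 = 197, giving log₂ n ≤ 4.3778 and n ≤ 20.789. The largest whole number is 20.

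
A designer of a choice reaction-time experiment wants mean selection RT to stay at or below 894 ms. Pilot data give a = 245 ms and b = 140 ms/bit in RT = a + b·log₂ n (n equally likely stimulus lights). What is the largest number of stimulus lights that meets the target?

Set 245 + 140·log₂ n ≤ 894 → log₂ n ≤ (894 − 245)/140 = 4.6357.
So n ≤ 2^4.6357 = 24.859; the largest integer n is 24.

24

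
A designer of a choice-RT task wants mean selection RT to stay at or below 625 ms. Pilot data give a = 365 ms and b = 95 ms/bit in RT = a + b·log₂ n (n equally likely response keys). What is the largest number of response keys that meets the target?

6

Set 365 + 95·log₂ n ≤ 625 → log₂ n ≤ (625 − 365)/95 = 2.7368.
So n ≤ 2^2.7368 = 6.666; the largest integer n is 6.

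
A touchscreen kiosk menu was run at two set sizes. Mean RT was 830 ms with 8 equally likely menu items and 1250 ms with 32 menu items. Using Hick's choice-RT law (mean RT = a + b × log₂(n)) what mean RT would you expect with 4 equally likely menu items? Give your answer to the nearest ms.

620 ms

RT is linear in log₂ n, so two points fix the line:
  b = (1250 − 830) / (log₂ 32 − log₂ 8) = 420 / (5 − 3) = 210 ms/bit
  a = 830 − 210 × 3 = 200 ms
Then RT(4) = 200 + 210 × log₂ 4 = 200 + 210 × 2 ≈ 620.000 ms.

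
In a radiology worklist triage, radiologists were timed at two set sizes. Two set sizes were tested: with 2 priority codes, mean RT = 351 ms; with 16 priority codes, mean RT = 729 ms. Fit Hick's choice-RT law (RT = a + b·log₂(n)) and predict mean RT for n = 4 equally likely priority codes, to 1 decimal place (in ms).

Fit slope and intercept:
  b = (729 − 351) / (log₂ 16 − log₂ 2) = 378 / (4 − 1) = 126.000 ms/bit
  a = 351 − 126.000 × 1 = 225.000 ms
Then RT(4) = 225.000 + 126.000 × log₂ 4 = 225.000 + 126.000 × 2 ≈ 477.000 ms.

477.0 ms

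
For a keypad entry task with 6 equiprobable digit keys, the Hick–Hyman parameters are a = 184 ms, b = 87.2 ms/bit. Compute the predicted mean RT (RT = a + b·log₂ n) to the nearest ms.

log₂(6) = 2.5850 bits, so RT = 184 + 87.2 × 2.5850 ≈ 409.409 ms.

409 ms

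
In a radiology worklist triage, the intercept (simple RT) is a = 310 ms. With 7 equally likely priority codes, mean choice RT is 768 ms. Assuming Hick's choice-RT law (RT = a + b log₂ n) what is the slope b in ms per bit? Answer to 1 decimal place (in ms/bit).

b = (768 − 310) / log₂(7) = 458 / 2.8074 = 163.143 ms/bit.

163.1 ms/bit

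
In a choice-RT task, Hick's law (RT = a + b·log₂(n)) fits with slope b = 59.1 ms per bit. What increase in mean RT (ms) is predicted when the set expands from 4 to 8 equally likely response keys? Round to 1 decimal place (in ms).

ΔRT = (a + b log₂ n₂) − (a + b log₂ n₁) = b·(log₂ n₂ − log₂ n₁).
log₂(8) − log₂(4) = log₂(8/4) = log₂(2) = 1.
ΔRT = 59.1 × 1.0000 = 59.100 ms.

59.1 ms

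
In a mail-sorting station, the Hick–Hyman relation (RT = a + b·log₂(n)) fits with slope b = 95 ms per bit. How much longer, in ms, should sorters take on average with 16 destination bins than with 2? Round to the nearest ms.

Only the slope matters, since a is common to both: ΔRT = b·log₂(n₂/n₁).
log₂(16) − log₂(2) = log₂(16/2) = log₂(8) = 3.
ΔRT = 95 × 3.0000 = 285.000 ms.

285 ms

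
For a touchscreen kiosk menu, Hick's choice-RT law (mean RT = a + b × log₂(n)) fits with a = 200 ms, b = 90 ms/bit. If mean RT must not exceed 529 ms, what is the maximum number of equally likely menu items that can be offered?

12

90·log₂ n ≤ 529 − 200 = 329, giving log₂ n ≤ 3.6556 and n ≤ 12.602. The largest whole number is 12.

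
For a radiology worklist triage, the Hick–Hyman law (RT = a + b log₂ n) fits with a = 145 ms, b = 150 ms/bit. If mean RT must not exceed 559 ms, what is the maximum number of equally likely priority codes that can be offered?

6

150·log₂ n ≤ 559 − 145 = 414, giving log₂ n ≤ 2.7600 and n ≤ 6.774. The largest whole number is 6.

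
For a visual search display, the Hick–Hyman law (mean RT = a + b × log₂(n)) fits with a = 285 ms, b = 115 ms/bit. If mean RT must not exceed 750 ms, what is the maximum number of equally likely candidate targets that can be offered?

115·log₂ n ≤ 750 − 285 = 465, giving log₂ n ≤ 4.0435 and n ≤ 16.490. The largest whole number is 16.

16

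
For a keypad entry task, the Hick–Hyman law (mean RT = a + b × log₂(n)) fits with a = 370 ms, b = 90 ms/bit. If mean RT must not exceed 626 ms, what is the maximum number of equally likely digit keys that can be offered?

Information budget: (626 − 370)/90 = 2.8444 bits, so n ≤ 2^2.8444 = 7.182 → at most 7.

7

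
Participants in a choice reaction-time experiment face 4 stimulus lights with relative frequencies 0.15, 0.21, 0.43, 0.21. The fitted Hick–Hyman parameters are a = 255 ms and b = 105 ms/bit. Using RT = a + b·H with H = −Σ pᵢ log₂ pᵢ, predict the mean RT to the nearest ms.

Entropy contributions −pᵢ log₂ pᵢ: 0.4105, 0.4728, 0.5236, 0.4728; sum H = 1.8798 bits.
RT = a + bH = 255 + 105·1.8798 = 452.37 ms.

452 ms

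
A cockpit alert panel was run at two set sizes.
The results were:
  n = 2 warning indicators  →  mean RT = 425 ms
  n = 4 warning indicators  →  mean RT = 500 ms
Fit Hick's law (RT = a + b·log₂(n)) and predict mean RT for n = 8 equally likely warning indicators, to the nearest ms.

575 ms

RT is linear in log₂ n, so two points fix the line:
  b = (500 − 425) / (log₂ 4 − log₂ 2) = 75 / (2 − 1) = 75 ms/bit
  a = 425 − 75 × 1 = 350 ms
Then RT(8) = 350 + 75 × log₂ 8 = 350 + 75 × 3 ≈ 575.000 ms.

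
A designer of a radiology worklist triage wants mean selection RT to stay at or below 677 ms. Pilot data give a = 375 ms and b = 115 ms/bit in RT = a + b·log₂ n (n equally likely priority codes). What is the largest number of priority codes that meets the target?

115·log₂ n ≤ 677 − 375 = 302, giving log₂ n ≤ 2.6261 and n ≤ 6.173. The largest whole number is 6.

6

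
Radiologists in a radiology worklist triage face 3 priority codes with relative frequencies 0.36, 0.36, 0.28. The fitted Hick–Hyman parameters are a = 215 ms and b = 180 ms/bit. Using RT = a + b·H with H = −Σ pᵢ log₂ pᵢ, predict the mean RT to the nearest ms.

499 ms

H = 0.36·log₂(1/0.36) + 0.36·log₂(1/0.36) + 0.28·log₂(1/0.28) = 1.5755 bits.
RT = 215 + 180 × 1.5755 = 498.58 ms.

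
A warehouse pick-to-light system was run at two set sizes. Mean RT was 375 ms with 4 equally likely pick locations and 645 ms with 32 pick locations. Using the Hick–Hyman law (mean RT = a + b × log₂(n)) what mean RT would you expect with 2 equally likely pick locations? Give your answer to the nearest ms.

With log₂ n on the abscissa the relation is linear; from the two conditions:
  b = (645 − 375) / (log₂ 32 − log₂ 4) = 270 / (5 − 2) = 90 ms/bit
  a = 375 − 90 × 2 = 195 ms
Then RT(2) = 195 + 90 × log₂ 2 = 195 + 90 × 1 ≈ 285.000 ms.

285 ms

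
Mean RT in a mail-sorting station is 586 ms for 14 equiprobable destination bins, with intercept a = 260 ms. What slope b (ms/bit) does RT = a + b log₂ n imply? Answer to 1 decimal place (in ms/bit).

log₂(14) = 3.8074 bits.
b = (RT − a)/log₂ n = (586 − 260) / 3.8074 = 85.624 ms/bit.

85.6 ms/bit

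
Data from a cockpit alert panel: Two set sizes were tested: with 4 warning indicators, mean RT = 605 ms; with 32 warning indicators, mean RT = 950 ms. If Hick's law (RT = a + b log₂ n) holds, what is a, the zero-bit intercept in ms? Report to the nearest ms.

375 ms

Slope: b = (950 − 605) / (log₂ 32 − log₂ 4) = 345/3.0000 = 115 ms/bit.
Intercept: a = 605 − 115·log₂(4) = 375.000 ms.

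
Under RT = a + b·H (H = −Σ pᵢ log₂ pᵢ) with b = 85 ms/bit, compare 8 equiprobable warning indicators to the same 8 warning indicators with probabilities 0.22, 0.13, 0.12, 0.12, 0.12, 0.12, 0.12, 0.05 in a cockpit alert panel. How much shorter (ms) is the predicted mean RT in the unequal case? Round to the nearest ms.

Equiprobable entropy H₀ = log₂ 8 = 3.0000 bits.
Skewed entropy H = −Σ pᵢ log₂ pᵢ = 2.9147 bits.
ΔRT = b·(H₀ − H) = 85 × 0.0853 = 7.25 ms.

7 ms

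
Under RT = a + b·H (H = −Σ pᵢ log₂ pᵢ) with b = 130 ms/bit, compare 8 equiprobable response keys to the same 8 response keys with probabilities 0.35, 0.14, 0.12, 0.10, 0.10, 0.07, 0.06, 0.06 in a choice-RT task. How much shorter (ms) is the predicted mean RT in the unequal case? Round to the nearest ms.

37 ms

The RT saving is b·ΔH. Equiprobable H₀ = log₂(8) = 3.0000 bits; with the given probabilities H = 2.7143 bits.
b·(H₀ − H) = 130 × (3.0000 − 2.7143) = 37.14 ms.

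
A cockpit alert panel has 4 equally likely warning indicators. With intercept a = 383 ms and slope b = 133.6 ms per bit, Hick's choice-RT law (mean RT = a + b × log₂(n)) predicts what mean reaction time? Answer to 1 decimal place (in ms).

log₂(4) = 2 bits, so RT = 383 + 133.6 × 2 ≈ 650.200 ms.

650.2 ms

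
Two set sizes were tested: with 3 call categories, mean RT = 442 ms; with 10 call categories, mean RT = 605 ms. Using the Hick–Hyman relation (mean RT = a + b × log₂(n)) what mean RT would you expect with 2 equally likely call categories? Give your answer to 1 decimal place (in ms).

387.1 ms

RT is linear in log₂ n, so two points fix the line:
  b = (605 − 442) / (log₂ 10 − log₂ 3) = 163 / (3.3219 − 1.5850) = 93.842 ms/bit
  a = 442 − 93.842 × 1.5850 = 293.264 ms
Then RT(2) = 293.264 + 93.842 × log₂ 2 = 293.264 + 93.842 × 1 ≈ 387.106 ms.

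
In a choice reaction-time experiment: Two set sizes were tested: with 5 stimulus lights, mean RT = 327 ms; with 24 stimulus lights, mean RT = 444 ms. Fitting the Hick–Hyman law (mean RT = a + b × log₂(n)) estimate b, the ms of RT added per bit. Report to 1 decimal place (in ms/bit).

51.7 ms/bit

b = (RT₂ − RT₁)/(log₂ n₂ − log₂ n₁) = (444 − 327)/(4.5850 − 2.3219) = 51.700 ms/bit.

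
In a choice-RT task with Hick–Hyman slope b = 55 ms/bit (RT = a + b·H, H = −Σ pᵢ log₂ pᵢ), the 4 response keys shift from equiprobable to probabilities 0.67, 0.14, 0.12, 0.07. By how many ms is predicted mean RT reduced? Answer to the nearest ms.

32 ms

The RT saving is b·ΔH. Equiprobable H₀ = log₂(4) = 2.0000 bits; with the given probabilities H = 1.4198 bits.
b·(H₀ − H) = 55 × (2.0000 − 1.4198) = 31.91 ms.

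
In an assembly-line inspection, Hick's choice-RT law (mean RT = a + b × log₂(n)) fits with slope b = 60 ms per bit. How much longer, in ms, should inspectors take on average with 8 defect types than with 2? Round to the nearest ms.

ΔRT = (a + b log₂ n₂) − (a + b log₂ n₁) = b·(log₂ n₂ − log₂ n₁).
log₂(8) − log₂(2) = log₂(8/2) = log₂(4) = 2.
ΔRT = 60 × 2.0000 = 120.000 ms.

120 ms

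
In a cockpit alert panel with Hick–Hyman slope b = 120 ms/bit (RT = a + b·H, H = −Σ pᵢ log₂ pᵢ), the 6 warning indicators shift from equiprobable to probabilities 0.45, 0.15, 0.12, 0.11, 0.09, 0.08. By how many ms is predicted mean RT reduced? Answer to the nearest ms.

40 ms

The RT saving is b·ΔH. Equiprobable H₀ = log₂(6) = 2.5850 bits; with the given probabilities H = 2.2505 bits.
b·(H₀ − H) = 120 × (2.5850 − 2.2505) = 40.14 ms.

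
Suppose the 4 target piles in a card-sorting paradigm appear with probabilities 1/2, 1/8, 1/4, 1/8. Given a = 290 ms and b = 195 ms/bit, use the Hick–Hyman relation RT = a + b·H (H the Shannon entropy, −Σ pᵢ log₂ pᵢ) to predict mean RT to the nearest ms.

631 ms

H = −Σ pᵢ log₂ pᵢ = 0.5·1 + 0.125·3 + 0.25·2 + 0.125·3 = 1.750 bits.
RT = 290 + 195 × 1.750 = 631.25 ms.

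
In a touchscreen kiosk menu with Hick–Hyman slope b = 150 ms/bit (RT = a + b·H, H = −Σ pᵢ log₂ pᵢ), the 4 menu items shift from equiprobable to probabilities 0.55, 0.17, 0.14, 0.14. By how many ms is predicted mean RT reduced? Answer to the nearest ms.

45 ms

The RT saving is b·ΔH. Equiprobable H₀ = log₂(4) = 2.0000 bits; with the given probabilities H = 1.7032 bits.
b·(H₀ − H) = 150 × (2.0000 − 1.7032) = 44.52 ms.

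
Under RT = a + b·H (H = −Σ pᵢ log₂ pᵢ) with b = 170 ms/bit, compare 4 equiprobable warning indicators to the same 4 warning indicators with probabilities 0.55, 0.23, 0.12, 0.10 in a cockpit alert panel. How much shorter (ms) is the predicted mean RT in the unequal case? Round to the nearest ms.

The RT saving is b·ΔH. Equiprobable H₀ = log₂(4) = 2.0000 bits; with the given probabilities H = 1.6613 bits.
b·(H₀ − H) = 170 × (2.0000 − 1.6613) = 57.58 ms.

58 ms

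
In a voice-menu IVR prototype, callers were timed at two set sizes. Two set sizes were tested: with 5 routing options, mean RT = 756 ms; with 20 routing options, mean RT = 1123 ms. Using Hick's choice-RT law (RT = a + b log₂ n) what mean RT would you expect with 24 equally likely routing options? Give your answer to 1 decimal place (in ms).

1171.3 ms

RT is linear in log₂ n, so two points fix the line:
  b = (1123 − 756) / (log₂ 20 − log₂ 5) = 367 / (4.3219 − 2.3219) = 183.500 ms/bit
  a = 756 − 183.500 × 2.3219 = 329.926 ms
Then RT(24) = 329.926 + 183.500 × log₂ 24 = 329.926 + 183.500 × 4.5850 ≈ 1171.267 ms.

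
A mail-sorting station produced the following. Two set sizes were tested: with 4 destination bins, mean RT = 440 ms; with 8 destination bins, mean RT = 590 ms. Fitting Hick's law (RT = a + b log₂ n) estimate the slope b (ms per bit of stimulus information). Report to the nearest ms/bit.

150 ms/bit

Slope: b = (590 − 440) / (log₂ 8 − log₂ 4) = 150/1.0000 = 150 ms/bit.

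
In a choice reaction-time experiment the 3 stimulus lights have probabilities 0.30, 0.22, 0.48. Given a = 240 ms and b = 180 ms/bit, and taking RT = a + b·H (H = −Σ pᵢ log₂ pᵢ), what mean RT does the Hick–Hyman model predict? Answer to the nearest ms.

H = 0.30·log₂(1/0.30) + 0.22·log₂(1/0.22) + 0.48·log₂(1/0.48) = 1.5099 bits.
RT = 240 + 180 × 1.5099 = 511.79 ms.

512 ms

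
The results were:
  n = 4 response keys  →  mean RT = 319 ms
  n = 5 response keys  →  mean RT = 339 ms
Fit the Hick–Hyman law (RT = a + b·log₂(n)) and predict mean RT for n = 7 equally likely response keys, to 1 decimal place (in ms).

369.2 ms

Solve the two-equation system in a and b:
  b = (339 − 319) / (log₂ 5 − log₂ 4) = 20 / (2.3219 − 2) = 62.126 ms/bit
  a = 319 − 62.126 × 2 = 194.749 ms
Then RT(7) = 194.749 + 62.126 × log₂ 7 = 194.749 + 62.126 × 2.8074 ≈ 369.157 ms.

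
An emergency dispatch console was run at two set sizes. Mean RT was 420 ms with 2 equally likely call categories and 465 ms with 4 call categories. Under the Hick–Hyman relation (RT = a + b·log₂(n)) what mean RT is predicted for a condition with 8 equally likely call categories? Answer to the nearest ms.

510 ms

Solve the two-equation system in a and b:
  b = (465 − 420) / (log₂ 4 − log₂ 2) = 45 / (2 − 1) = 45 ms/bit
  a = 420 − 45 × 1 = 375 ms
Then RT(8) = 375 + 45 × log₂ 8 = 375 + 45 × 3 ≈ 510.000 ms.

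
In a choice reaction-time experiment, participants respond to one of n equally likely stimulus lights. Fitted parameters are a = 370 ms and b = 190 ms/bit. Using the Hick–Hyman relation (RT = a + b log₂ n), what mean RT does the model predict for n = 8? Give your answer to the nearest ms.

log₂(8) = 3 bits, so RT = 370 + 190 × 3 ≈ 940.000 ms.

940 ms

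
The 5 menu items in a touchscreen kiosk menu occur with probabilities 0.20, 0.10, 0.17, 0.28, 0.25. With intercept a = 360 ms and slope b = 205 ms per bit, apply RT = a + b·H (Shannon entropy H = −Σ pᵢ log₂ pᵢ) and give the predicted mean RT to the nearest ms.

H = 0.20·log₂(1/0.20) + 0.10·log₂(1/0.10) + 0.17·log₂(1/0.17) + 0.28·log₂(1/0.28) + 0.25·log₂(1/0.25) = 2.2454 bits.
RT = 360 + 205 × 2.2454 = 820.30 ms.

820 ms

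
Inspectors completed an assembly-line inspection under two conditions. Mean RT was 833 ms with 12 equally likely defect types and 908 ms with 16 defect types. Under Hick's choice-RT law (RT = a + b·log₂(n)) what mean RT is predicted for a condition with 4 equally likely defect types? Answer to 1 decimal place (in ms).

Fit slope and intercept:
  b = (908 − 833) / (log₂ 16 − log₂ 12) = 75 / (4 − 3.5850) = 180.707 ms/bit
  a = 833 − 180.707 × 3.5850 = 185.174 ms
Then RT(4) = 185.174 + 180.707 × log₂ 4 = 185.174 + 180.707 × 2 ≈ 546.587 ms.

546.6 ms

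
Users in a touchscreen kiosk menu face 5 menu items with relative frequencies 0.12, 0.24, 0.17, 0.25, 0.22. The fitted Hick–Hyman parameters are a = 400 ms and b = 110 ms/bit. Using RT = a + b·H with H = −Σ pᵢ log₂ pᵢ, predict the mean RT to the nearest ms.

H = 0.12·log₂(1/0.12) + 0.24·log₂(1/0.24) + 0.17·log₂(1/0.17) + 0.25·log₂(1/0.25) + 0.22·log₂(1/0.22) = 2.2764 bits.
RT = 400 + 110 × 2.2764 = 650.40 ms.

650 ms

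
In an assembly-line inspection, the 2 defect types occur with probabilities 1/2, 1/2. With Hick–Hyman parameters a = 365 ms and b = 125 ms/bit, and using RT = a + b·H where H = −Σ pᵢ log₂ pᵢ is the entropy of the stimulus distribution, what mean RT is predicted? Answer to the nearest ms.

Each term −pᵢ log₂ pᵢ: 0.5·1 + 0.5·1; summed, H = 1.000 bits.
Mean RT = a + bH = 365 + 125·1.000 = 490.00 ms.

490 ms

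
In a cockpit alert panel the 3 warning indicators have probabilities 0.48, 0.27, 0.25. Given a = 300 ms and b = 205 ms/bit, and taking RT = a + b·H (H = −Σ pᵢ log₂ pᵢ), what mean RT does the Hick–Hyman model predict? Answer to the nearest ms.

611 ms

Entropy contributions −pᵢ log₂ pᵢ: 0.5083, 0.5100, 0.5000; sum H = 1.5183 bits.
RT = a + bH = 300 + 205·1.5183 = 611.25 ms.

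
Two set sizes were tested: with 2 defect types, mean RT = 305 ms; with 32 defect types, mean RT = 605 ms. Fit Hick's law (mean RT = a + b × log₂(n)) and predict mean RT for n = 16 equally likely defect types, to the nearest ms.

530 ms

Fit slope and intercept:
  b = (605 − 305) / (log₂ 32 − log₂ 2) = 300 / (5 − 1) = 75 ms/bit
  a = 305 − 75 × 1 = 230 ms
Then RT(16) = 230 + 75 × log₂ 16 = 230 + 75 × 4 ≈ 530.000 ms.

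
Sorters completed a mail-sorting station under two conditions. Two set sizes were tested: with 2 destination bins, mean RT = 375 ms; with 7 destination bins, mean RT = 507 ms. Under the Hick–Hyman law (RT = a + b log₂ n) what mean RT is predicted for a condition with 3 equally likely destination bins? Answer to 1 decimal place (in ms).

Solve the two-equation system in a and b:
  b = (507 − 375) / (log₂ 7 − log₂ 2) = 132 / (2.8074 − 1) = 73.035 ms/bit
  a = 375 − 73.035 × 1 = 301.965 ms
Then RT(3) = 301.965 + 73.035 × log₂ 3 = 301.965 + 73.035 × 1.5850 ≈ 417.723 ms.

417.7 ms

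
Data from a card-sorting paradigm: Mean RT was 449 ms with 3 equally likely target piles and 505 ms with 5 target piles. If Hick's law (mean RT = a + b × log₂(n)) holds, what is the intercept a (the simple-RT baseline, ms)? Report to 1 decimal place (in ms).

328.6 ms

b = (RT₂ − RT₁)/(log₂ n₂ − log₂ n₁) = (505 − 449)/(2.3219 − 1.5850) = 75.987 ms/bit.
Intercept: a = 449 − 75.987·log₂(3) = 328.563 ms.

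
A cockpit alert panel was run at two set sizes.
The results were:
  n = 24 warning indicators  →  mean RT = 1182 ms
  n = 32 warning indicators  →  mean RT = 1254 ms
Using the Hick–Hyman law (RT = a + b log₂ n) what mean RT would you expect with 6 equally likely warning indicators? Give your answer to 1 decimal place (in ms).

835.0 ms

Solve the two-equation system in a and b:
  b = (1254 − 1182) / (log₂ 32 − log₂ 24) = 72 / (5 − 4.5850) = 173.478 ms/bit
  a = 1182 − 173.478 × 4.5850 = 386.608 ms
Then RT(6) = 386.608 + 173.478 × log₂ 6 = 386.608 + 173.478 × 2.5850 ≈ 835.043 ms.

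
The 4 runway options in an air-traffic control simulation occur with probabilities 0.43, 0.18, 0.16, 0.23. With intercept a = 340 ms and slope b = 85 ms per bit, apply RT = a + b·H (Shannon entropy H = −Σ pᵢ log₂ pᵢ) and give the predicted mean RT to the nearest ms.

500 ms

Entropy contributions −pᵢ log₂ pᵢ: 0.5236, 0.4453, 0.4230, 0.4877; sum H = 1.8796 bits.
RT = a + bH = 340 + 85·1.8796 = 499.76 ms.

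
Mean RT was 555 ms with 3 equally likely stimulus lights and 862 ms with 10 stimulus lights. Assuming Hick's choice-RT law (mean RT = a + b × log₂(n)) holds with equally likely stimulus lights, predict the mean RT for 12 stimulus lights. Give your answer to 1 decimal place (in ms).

908.5 ms

With log₂ n on the abscissa the relation is linear; from the two conditions:
  b = (862 − 555) / (log₂ 10 − log₂ 3) = 307 / (3.3219 − 1.5850) = 176.745 ms/bit
  a = 555 − 176.745 × 1.5850 = 274.866 ms
Then RT(12) = 274.866 + 176.745 × log₂ 12 = 274.866 + 176.745 × 3.5850 ≈ 908.490 ms.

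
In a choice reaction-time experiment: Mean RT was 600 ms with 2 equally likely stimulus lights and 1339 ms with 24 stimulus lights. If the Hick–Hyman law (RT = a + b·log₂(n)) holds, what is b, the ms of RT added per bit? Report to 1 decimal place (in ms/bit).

206.1 ms/bit

The slope on a log₂ axis is (1339 − 600) / (4.5850 − 1) = 206.139 ms/bit.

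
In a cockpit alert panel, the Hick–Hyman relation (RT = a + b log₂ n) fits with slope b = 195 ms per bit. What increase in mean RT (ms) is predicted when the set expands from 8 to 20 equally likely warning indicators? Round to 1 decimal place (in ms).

257.8 ms

ΔRT = (a + b log₂ n₂) − (a + b log₂ n₁) = b·(log₂ n₂ − log₂ n₁).
log₂(20) − log₂(8) = 4.3219 − 3 = 1.3219.
ΔRT = 195 × 1.3219 = 257.776 ms.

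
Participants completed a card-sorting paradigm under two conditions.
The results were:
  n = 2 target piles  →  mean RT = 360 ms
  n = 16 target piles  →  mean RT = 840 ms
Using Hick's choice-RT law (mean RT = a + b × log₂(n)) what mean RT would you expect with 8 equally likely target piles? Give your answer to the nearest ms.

680 ms

With log₂ n on the abscissa the relation is linear; from the two conditions:
  b = (840 − 360) / (log₂ 16 − log₂ 2) = 480 / (4 − 1) = 160 ms/bit
  a = 360 − 160 × 1 = 200 ms
Then RT(8) = 200 + 160 × log₂ 8 = 200 + 160 × 3 ≈ 680.000 ms.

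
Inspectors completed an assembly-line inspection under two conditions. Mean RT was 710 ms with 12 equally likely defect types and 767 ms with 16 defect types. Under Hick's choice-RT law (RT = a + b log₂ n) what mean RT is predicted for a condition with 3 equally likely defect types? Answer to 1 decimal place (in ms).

RT is linear in log₂ n, so two points fix the line:
  b = (767 − 710) / (log₂ 16 − log₂ 12) = 57 / (4 − 3.5850) = 137.337 ms/bit
  a = 710 − 137.337 × 3.5850 = 217.652 ms
Then RT(3) = 217.652 + 137.337 × log₂ 3 = 217.652 + 137.337 × 1.5850 ≈ 435.326 ms.

435.3 ms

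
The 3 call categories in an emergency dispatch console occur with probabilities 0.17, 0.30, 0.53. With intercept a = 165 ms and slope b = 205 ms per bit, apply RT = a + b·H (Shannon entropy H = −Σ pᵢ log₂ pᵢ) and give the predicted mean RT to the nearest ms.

460 ms

H = 0.17·log₂(1/0.17) + 0.30·log₂(1/0.30) + 0.53·log₂(1/0.53) = 1.4411 bits.
RT = 165 + 205 × 1.4411 = 460.43 ms.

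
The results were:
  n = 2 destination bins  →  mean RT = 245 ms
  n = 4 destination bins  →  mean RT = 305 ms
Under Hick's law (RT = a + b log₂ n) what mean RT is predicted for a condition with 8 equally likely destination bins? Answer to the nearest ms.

Fit slope and intercept:
  b = (305 − 245) / (log₂ 4 − log₂ 2) = 60 / (2 − 1) = 60 ms/bit
  a = 245 − 60 × 1 = 185 ms
Then RT(8) = 185 + 60 × log₂ 8 = 185 + 60 × 3 ≈ 365.000 ms.

365 ms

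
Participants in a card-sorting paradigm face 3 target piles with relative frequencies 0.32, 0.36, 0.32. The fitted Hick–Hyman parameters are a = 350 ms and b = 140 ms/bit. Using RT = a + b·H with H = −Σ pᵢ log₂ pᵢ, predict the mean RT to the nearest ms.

572 ms

Entropy contributions −pᵢ log₂ pᵢ: 0.5260, 0.5306, 0.5260; sum H = 1.5827 bits.
RT = a + bH = 350 + 140·1.5827 = 571.58 ms.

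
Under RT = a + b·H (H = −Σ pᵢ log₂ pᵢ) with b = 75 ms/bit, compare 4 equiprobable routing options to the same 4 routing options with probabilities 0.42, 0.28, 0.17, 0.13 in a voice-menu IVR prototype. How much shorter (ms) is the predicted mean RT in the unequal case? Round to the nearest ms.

11 ms

The RT saving is b·ΔH. Equiprobable H₀ = log₂(4) = 2.0000 bits; with the given probabilities H = 1.8571 bits.
b·(H₀ − H) = 75 × (2.0000 − 1.8571) = 10.72 ms.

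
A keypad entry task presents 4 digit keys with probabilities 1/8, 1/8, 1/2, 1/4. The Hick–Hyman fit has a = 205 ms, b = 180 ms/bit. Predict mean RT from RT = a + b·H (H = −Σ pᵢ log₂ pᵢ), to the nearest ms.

H = −Σ pᵢ log₂ pᵢ = 0.125·3 + 0.125·3 + 0.5·1 + 0.25·2 = 1.750 bits.
RT = 205 + 180 × 1.750 = 520.00 ms.

520 ms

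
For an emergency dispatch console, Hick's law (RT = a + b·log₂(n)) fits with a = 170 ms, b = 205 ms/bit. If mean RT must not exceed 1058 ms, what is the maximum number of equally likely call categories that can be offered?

Set 170 + 205·log₂ n ≤ 1058 → log₂ n ≤ (1058 − 170)/205 = 4.3317.
So n ≤ 2^4.3317 = 20.136; the largest integer n is 20.

20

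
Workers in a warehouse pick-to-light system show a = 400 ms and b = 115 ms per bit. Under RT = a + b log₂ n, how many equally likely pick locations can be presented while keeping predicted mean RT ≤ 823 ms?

Set 400 + 115·log₂ n ≤ 823 → log₂ n ≤ (823 − 400)/115 = 3.6783.
So n ≤ 2^3.6783 = 12.802; the largest integer n is 12.

12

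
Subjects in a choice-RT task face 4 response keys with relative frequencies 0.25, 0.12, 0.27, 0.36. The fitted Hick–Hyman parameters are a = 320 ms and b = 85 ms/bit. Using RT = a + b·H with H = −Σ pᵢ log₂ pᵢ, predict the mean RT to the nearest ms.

Entropy contributions −pᵢ log₂ pᵢ: 0.5000, 0.3671, 0.5100, 0.5306; sum H = 1.9077 bits.
RT = a + bH = 320 + 85·1.9077 = 482.15 ms.

482 ms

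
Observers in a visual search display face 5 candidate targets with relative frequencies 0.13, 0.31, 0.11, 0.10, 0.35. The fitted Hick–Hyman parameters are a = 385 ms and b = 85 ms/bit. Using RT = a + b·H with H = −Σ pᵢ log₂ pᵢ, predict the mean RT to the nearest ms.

565 ms

Entropy contributions −pᵢ log₂ pᵢ: 0.3826, 0.5238, 0.3503, 0.3322, 0.5301; sum H = 2.1190 bits.
RT = a + bH = 385 + 85·2.1190 = 565.12 ms.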